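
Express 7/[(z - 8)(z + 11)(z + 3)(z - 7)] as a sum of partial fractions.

Using Heaviside cover-up: (7/209)/(z - 8) - (7/2736)/(z + 11) + (7/880)/(z + 3) - (7/180)/(z - 7)


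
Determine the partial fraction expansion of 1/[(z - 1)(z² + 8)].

Cover-up at z = 1: A = 1/(1² + 8) = 1/9. Then B = -A = -1/9, C = -A·(0 + 1) = -1/9
Result: (1/9)/(z - 1) - ((1/9)z + 1/9)/(z² + 8)


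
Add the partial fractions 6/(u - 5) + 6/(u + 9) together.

Common denominator (u - 5)(u + 9). Numerator: 6(u + 9) + 6(u - 5) = (6u + 54) + (6u - 30) = 12u + 24
Result: (12u + 24)/[(u - 5)(u + 9)]


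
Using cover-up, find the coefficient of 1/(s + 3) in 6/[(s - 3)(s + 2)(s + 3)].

Cover (s + 3), set s=-3: 6/[(-3 - 3)(-3 + 2)] = 1


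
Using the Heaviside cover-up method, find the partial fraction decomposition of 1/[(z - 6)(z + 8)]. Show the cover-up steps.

Cover (z - 6): set z=6, get α = 1/(6 + 8) = 1/14. Cover (z + 8): set z=-8, get β = 1/(-8 - 6) = -1/14.
Result: (1/14)/(z - 6) - (1/14)/(z + 8)


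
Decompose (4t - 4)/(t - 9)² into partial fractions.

(4t - 4) = α(t - 9) + β. At t = 9: β = 4·9 - 4 = 32. Coeff of t: α = 4
Result: 4/(t - 9) + 32/(t - 9)²


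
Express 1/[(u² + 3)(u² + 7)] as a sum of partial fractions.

Coefficient matching gives P = R = 0, Q = 1/(7-3) = 1/4, S = -Q = -1/4
Result: (1/4)/(u² + 3) - (1/4)/(u² + 7)


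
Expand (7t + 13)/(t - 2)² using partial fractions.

(7t + 13) = A(t - 2) + B. At t = 2: B = 7·2 + 13 = 27. Coeff of t: A = 7
Result: 7/(t - 2) + 27/(t - 2)²


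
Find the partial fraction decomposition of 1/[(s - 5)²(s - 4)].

Cover-up at s=4: C = 1/(4 - 5)² = 1. Cover-up at s=5: B = 1/(5 - 4) = 1. Comparing s² coeff: A = -C = -1
Result: -1/(s - 5) + 1/(s - 5)² + 1/(s - 4)


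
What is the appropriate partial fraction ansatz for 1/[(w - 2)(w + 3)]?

Distinct linear factors: α/(w - 2) + β/(w + 3)


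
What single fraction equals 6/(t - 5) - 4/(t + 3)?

Common denominator (t - 5)(t + 3). Numerator: 6(t + 3) - 4(t - 5) = (6t + 18) - (4t - 20) = 2t + 38
Result: (2t + 38)/[(t - 5)(t + 3)]


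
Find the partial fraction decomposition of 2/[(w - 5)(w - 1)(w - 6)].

Using cover-up method: P = -1/2, Q = 1/10, R = 2/5
Result: (-1/2)/(w - 5) + (1/10)/(w - 1) + (2/5)/(w - 6)


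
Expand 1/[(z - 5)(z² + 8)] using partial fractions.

Cover-up at z = 5: A = 1/(5² + 8) = 1/33. Then B = -A = -1/33, C = -A·(0 + 5) = -5/33
Result: (1/33)/(z - 5) - ((1/33)z + 5/33)/(z² + 8)


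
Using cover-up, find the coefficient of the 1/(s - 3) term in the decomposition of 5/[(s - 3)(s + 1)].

Cover (s - 3), set s=3: 5/((s + 1) at s=3) = 5/(4) = 5/4


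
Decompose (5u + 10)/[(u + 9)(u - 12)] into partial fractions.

At u=-9: α = (5·(-9) + 10)/(-9 - 12) = 5/3. At u=12: β = (5·12 + 10)/(12 + 9) = 10/3
Result: (5/3)/(u + 9) + (10/3)/(u - 12)


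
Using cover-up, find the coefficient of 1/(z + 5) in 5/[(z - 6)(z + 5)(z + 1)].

Cover (z + 5), set z=-5: 5/[(-5 - 6)(-5 + 1)] = 5/44


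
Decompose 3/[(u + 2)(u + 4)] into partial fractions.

3/(u + 2)(u + 4) = P/(u + 2) + Q/(u + 4). P = 3/(-2 + 4) = 3/2, Q = 3/(-4 + 2) = -3/2
Result: (3/2)/(u + 2) - (3/2)/(u + 4)


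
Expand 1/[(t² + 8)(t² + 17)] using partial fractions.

Coefficient matching gives P = R = 0, Q = 1/(17-8) = 1/9, S = -Q = -1/9
Result: (1/9)/(t² + 8) - (1/9)/(t² + 17)


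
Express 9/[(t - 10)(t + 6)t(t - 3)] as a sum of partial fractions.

Using Heaviside cover-up: (9/1120)/(t - 10) - (1/96)/(t + 6) + (1/20)/t - (1/21)/(t - 3)


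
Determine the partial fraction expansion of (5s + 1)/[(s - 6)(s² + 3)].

At s=6: A = (5·6 + 1)/(6² + 3) = 31/39. B = -A = -31/39, C = 5 - 6·A = 3/13
Result: (31/39)/(s - 6) - ((31/39)s - 3/13)/(s² + 3)


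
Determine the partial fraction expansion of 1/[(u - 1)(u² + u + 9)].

Cover-up at u = 1: A = 1/(1² + 1·1 + 9) = 1/11. Then B = -A = -1/11, C = -A·(1 + 1) = -2/11
Result: (1/11)/(u - 1) - ((1/11)u + 2/11)/(u² + u + 9)


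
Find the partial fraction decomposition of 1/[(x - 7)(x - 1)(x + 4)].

Using cover-up method: A = 1/66, B = -1/30, C = 1/55
Result: (1/66)/(x - 7) - (1/30)/(x - 1) + (1/55)/(x + 4)


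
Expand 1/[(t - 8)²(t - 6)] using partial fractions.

Cover-up at t=6: R = 1/(6 - 8)² = 1/4. Cover-up at t=8: Q = 1/(8 - 6) = 1/2. Comparing t² coeff: P = -R = -1/4
Result: (-1/4)/(t - 8) + (1/2)/(t - 8)² + (1/4)/(t - 6)


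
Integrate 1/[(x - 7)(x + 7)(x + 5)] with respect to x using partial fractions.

Cover-up: P = 1/168, Q = 1/28, R = -1/24. Decomposition: (1/168)/(x - 7) + (1/28)/(x + 7) - (1/24)/(x + 5). Integrate each term: (1/168) ln|(x - 7)| + (1/28) ln|(x + 7)| - (1/24) ln|(x + 5)| + C


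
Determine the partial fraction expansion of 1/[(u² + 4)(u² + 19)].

Coefficient matching gives P = R = 0, Q = 1/(19-4) = 1/15, S = -Q = -1/15
Result: (1/15)/(u² + 4) - (1/15)/(u² + 19)


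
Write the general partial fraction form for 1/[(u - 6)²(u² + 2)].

Repeated linear + quadratic: α/(u - 6) + β/(u - 6)² + (γu + δ)/(u² + 2)


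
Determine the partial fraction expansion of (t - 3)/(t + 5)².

(t - 3) = P(t + 5) + Q. At t = -5: Q = 1·(-5) - 3 = -8. Coeff of t: P = 1
Result: 1/(t + 5) - 8/(t + 5)²


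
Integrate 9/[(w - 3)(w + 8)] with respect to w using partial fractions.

Decompose: 9/[(w - 3)(w + 8)] = (9/11)/(w - 3) - (9/11)/(w + 8). Integrate each term: (9/11) ln|(w - 3)| - (9/11) ln|(w + 8)| + C


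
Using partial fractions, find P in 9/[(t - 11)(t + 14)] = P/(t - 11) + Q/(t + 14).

Cover-up at t = 11: P = 9/(11 + 14) = 9/25


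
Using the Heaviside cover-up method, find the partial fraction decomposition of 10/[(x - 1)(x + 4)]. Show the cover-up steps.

Cover (x - 1): set x=1, get A = 10/(1 + 4) = 2. Cover (x + 4): set x=-4, get B = 10/(-4 - 1) = -2.
Result: 2/(x - 1) - 2/(x + 4)


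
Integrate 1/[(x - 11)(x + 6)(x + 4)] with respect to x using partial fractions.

Cover-up: α = 1/255, β = 1/34, γ = -1/30. Decomposition: (1/255)/(x - 11) + (1/34)/(x + 6) - (1/30)/(x + 4). Integrate each term: (1/255) ln|(x - 11)| + (1/34) ln|(x + 6)| - (1/30) ln|(x + 4)| + C


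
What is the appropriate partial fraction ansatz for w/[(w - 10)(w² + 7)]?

Linear + irreducible quadratic: α/(w - 10) + (βw + γ)/(w² + 7)


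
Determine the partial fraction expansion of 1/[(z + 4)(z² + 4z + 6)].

Cover-up at z = -4: P = 1/((-4)² + 4·(-4) + 6) = 1/6. Then Q = -P = -1/6, R = -P·(4 - 4) = 0
Result: (1/6)/(z + 4) - ((1/6)z)/(z² + 4z + 6)


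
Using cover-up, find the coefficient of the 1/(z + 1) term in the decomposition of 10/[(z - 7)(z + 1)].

Cover (z + 1), set z=-1: 10/((z - 7) at z=-1) = 10/(-8) = -5/4


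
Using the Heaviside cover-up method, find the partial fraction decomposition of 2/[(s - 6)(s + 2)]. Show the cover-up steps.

Cover (s - 6): set s=6, get α = 2/(6 + 2) = 1/4. Cover (s + 2): set s=-2, get β = 2/(-2 - 6) = -1/4.
Result: (1/4)/(s - 6) - (1/4)/(s + 2)


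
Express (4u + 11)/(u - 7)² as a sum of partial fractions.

(4u + 11) = α(u - 7) + β. At u = 7: β = 4·7 + 11 = 39. Coeff of u: α = 4
Result: 4/(u - 7) + 39/(u - 7)²


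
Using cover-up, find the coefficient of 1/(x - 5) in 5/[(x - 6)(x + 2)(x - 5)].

Cover (x - 5), set x=5: 5/[(5 - 6)(5 + 2)] = -5/7


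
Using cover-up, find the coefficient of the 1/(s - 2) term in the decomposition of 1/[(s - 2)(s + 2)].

Cover (s - 2), set s=2: 1/((s + 2) at s=2) = 1/(4) = 1/4


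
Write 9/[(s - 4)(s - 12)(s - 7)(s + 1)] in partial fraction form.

Using Heaviside cover-up: (3/40)/(s - 4) + (9/520)/(s - 12) - (3/40)/(s - 7) - (9/520)/(s + 1)


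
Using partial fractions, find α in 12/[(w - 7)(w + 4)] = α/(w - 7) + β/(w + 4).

Cover-up at w = 7: α = 12/(7 + 4) = 12/11


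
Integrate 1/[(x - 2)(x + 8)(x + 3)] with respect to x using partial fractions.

Cover-up: A = 1/50, B = 1/50, C = -1/25. Decomposition: (1/50)/(x - 2) + (1/50)/(x + 8) - (1/25)/(x + 3). Integrate each term: (1/50) ln|(x - 2)| + (1/50) ln|(x + 8)| - (1/25) ln|(x + 3)| + C


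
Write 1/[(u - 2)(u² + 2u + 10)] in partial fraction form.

Cover-up at u = 2: A = 1/(2² + 2·2 + 10) = 1/18. Then B = -A = -1/18, C = -A·(2 + 2) = -2/9
Result: (1/18)/(u - 2) - ((1/18)u + 2/9)/(u² + 2u + 10)


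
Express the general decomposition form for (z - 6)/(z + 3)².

Repeated linear factor: P/(z + 3) + Q/(z + 3)²


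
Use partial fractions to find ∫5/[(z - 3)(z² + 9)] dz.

Cover-up at z=3: A = 5/(3²+9) = 5/18. Coeff matching: B = -5/18, C = -5/6. Decomposition: (5/18)/(z - 3) - ((5/18)z + 5/6)/(z² + 9). Integrate: linear → ln, quadratic → (1/2)ln + arctan: (5/18) ln|(z - 3)| - (5/36) ln(z² + 9) - (5/18) arctan(z/3) + C


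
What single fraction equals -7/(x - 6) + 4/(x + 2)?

Common denominator (x - 6)(x + 2). Numerator: -7(x + 2) + 4(x - 6) = (-7x - 14) + (4x - 24) = -3x - 38
Result: (-3x - 38)/[(x - 6)(x + 2)]


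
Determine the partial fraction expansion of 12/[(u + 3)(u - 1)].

12/(u + 3)(u - 1) = A/(u + 3) + B/(u - 1). A = 12/(-3 - 1) = -3, B = 12/(1 + 3) = 3
Result: -3/(u + 3) + 3/(u - 1)


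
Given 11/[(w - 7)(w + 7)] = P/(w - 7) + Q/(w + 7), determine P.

Cover-up at w = 7: P = 11/(7 + 7) = 11/14


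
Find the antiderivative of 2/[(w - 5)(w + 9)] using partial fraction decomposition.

Decompose: 2/[(w - 5)(w + 9)] = (1/7)/(w - 5) - (1/7)/(w + 9). Integrate each term: (1/7) ln|(w - 5)| - (1/7) ln|(w + 9)| + C


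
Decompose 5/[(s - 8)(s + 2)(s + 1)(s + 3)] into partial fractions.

Using Heaviside cover-up: (1/198)/(s - 8) + (1/2)/(s + 2) - (5/18)/(s + 1) - (5/22)/(s + 3)


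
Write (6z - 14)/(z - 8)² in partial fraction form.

(6z - 14) = P(z - 8) + Q. At z = 8: Q = 6·8 - 14 = 34. Coeff of z: P = 6
Result: 6/(z - 8) + 34/(z - 8)²


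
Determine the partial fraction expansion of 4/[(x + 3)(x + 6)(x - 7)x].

Using Heaviside cover-up: (2/45)/(x + 3) - (2/117)/(x + 6) + (2/455)/(x - 7) - (2/63)/x


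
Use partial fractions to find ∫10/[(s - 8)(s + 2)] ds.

Decompose: 10/[(s - 8)(s + 2)] = 1/(s - 8) - 1/(s + 2). Integrate each term: ln|(s - 8)| - ln|(s + 2)| + C


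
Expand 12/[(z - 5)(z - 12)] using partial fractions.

12/(z - 5)(z - 12) = α/(z - 5) + β/(z - 12). α = 12/(5 - 12) = -12/7, β = 12/(12 - 5) = 12/7
Result: (-12/7)/(z - 5) + (12/7)/(z - 12)


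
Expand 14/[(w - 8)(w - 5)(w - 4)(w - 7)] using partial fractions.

Using Heaviside cover-up: (7/6)/(w - 8) + (7/3)/(w - 5) - (7/6)/(w - 4) - (7/3)/(w - 7)


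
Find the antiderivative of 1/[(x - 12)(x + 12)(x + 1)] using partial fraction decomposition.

Cover-up: A = 1/312, B = 1/264, C = -1/143. Decomposition: (1/312)/(x - 12) + (1/264)/(x + 12) - (1/143)/(x + 1). Integrate each term: (1/312) ln|(x - 12)| + (1/264) ln|(x + 12)| - (1/143) ln|(x + 1)| + C


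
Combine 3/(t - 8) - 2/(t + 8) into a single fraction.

Common denominator (t - 8)(t + 8). Numerator: 3(t + 8) - 2(t - 8) = (3t + 24) - (2t - 16) = t + 40
Result: (t + 40)/[(t - 8)(t + 8)]


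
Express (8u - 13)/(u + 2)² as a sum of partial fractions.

(8u - 13) = α(u + 2) + β. At u = -2: β = 8·(-2) - 13 = -29. Coeff of u: α = 8
Result: 8/(u + 2) - 29/(u + 2)²


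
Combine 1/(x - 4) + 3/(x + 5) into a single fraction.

Common denominator (x - 4)(x + 5). Numerator: 1(x + 5) + 3(x - 4) = (x + 5) + (3x - 12) = 4x - 7
Result: (4x - 7)/[(x - 4)(x + 5)]


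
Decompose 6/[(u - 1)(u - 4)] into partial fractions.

6/(u - 1)(u - 4) = α/(u - 1) + β/(u - 4). α = 6/(1 - 4) = -2, β = 6/(4 - 1) = 2
Result: -2/(u - 1) + 2/(u - 4)


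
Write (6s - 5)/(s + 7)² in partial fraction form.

(6s - 5) = α(s + 7) + β. At s = -7: β = 6·(-7) - 5 = -47. Coeff of s: α = 6
Result: 6/(s + 7) - 47/(s + 7)²


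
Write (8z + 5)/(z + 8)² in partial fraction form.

(8z + 5) = α(z + 8) + β. At z = -8: β = 8·(-8) + 5 = -59. Coeff of z: α = 8
Result: 8/(z + 8) - 59/(z + 8)²


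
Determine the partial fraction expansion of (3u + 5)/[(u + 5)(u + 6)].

At u=-5: α = (3·(-5) + 5)/(-5 + 6) = -10. At u=-6: β = (3·(-6) + 5)/(-6 + 5) = 13
Result: -10/(u + 5) + 13/(u + 6)


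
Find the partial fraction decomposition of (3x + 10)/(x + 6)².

(3x + 10) = P(x + 6) + Q. At x = -6: Q = 3·(-6) + 10 = -8. Coeff of x: P = 3
Result: 3/(x + 6) - 8/(x + 6)²


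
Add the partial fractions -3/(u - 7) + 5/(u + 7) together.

Common denominator (u - 7)(u + 7). Numerator: -3(u + 7) + 5(u - 7) = (-3u - 21) + (5u - 35) = 2u - 56
Result: (2u - 56)/[(u - 7)(u + 7)]


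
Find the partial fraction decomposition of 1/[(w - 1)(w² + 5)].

Cover-up at w = 1: α = 1/(1² + 5) = 1/6. Then β = -α = -1/6, γ = -α·(0 + 1) = -1/6
Result: (1/6)/(w - 1) - ((1/6)w + 1/6)/(w² + 5)


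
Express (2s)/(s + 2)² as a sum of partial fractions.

(2s) = α(s + 2) + β. At s = -2: β = 2·(-2) + 0 = -4. Coeff of s: α = 2
Result: 2/(s + 2) - 4/(s + 2)²


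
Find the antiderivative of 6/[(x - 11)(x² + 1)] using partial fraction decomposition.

Cover-up at x=11: α = 6/(11²+1) = 3/61. Coeff matching: β = -3/61, γ = -33/61. Decomposition: (3/61)/(x - 11) - ((3/61)x + 33/61)/(x² + 1). Integrate: linear → ln, quadratic → (1/2)ln + arctan: (3/61) ln|(x - 11)| - (3/122) ln(x² + 1) - (33/61) arctan(x) + C


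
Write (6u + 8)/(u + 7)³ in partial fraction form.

(6u + 8) = α(u + 7)² + β(u + 7) + γ. At u = -7: γ = 6·(-7) + 8 = -34. Coefficients: α = 0, β = 6
Result: 6/(u + 7)² - 34/(u + 7)³


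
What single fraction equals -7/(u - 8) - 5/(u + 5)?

Common denominator (u - 8)(u + 5). Numerator: -7(u + 5) - 5(u - 8) = (-7u - 35) - (5u - 40) = -12u + 5
Result: (-12u + 5)/[(u - 8)(u + 5)]


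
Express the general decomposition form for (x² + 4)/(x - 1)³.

Repeated linear factor (power 3): α/(x - 1) + β/(x - 1)² + γ/(x - 1)³


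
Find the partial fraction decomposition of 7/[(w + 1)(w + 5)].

7/(w + 1)(w + 5) = α/(w + 1) + β/(w + 5). α = 7/(-1 + 5) = 7/4, β = 7/(-5 + 1) = -7/4
Result: (7/4)/(w + 1) - (7/4)/(w + 5)


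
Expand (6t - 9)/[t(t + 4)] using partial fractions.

At t=0: P = (6·0 - 9)/(0 + 4) = -9/4. At t=-4: Q = (6·(-4) - 9)/(-4 - 0) = 33/4
Result: (-9/4)/t + (33/4)/(t + 4)


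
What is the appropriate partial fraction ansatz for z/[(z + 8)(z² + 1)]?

Linear + irreducible quadratic: α/(z + 8) + (βz + γ)/(z² + 1)


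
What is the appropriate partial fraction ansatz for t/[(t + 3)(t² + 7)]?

Linear + irreducible quadratic: α/(t + 3) + (βt + γ)/(t² + 7)


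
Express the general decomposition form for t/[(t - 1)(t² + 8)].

Linear + irreducible quadratic: α/(t - 1) + (βt + γ)/(t² + 8)


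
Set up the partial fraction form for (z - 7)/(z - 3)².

Repeated linear factor: A/(z - 3) + B/(z - 3)²


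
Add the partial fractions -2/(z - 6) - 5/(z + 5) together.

Common denominator (z - 6)(z + 5). Numerator: -2(z + 5) - 5(z - 6) = (-2z - 10) - (5z - 30) = -7z + 20
Result: (-7z + 20)/[(z - 6)(z + 5)]


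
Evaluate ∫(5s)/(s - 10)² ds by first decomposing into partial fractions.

Decompose: α = 5, β = 5·10 + 0 = 50, so (5s)/(s - 10)² = 5/(s - 10) + 50/(s - 10)². Integrate: ∫ α/(s - 10) ds = 5 ln|(s - 10)|; ∫ β/(s - 10)² ds = -50/(s - 10). Sum: 5 ln|(s - 10)| - 50/(s - 10) + C


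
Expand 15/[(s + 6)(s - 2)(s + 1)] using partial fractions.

Using cover-up method: P = 3/8, Q = 5/8, R = -1
Result: (3/8)/(s + 6) + (5/8)/(s - 2) - 1/(s + 1)


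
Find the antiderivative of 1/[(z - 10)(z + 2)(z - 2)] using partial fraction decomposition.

Cover-up: P = 1/96, Q = 1/48, R = -1/32. Decomposition: (1/96)/(z - 10) + (1/48)/(z + 2) - (1/32)/(z - 2). Integrate each term: (1/96) ln|(z - 10)| + (1/48) ln|(z + 2)| - (1/32) ln|(z - 2)| + C


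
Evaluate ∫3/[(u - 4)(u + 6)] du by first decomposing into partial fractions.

Decompose: 3/[(u - 4)(u + 6)] = (3/10)/(u - 4) - (3/10)/(u + 6). Integrate each term: (3/10) ln|(u - 4)| - (3/10) ln|(u + 6)| + C


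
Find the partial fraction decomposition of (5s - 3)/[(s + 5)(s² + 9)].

At s=-5: α = (5·(-5) - 3)/((-5)² + 9) = -14/17. β = -α = 14/17, γ = 5 - (-5)·α = 15/17
Result: (-14/17)/(s + 5) + ((14/17)s + 15/17)/(s² + 9)


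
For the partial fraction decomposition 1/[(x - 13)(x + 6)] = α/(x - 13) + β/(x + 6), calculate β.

Cover-up at x = -6: β = 1/(-6 - 13) = -1/19


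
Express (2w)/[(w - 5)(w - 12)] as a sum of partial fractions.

At w=5: A = (2·5 + 0)/(5 - 12) = -10/7. At w=12: B = (2·12 + 0)/(12 - 5) = 24/7
Result: (-10/7)/(w - 5) + (24/7)/(w - 12)


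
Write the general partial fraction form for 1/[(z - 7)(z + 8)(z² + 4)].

Two linear + quadratic: P/(z - 7) + Q/(z + 8) + (Rz + S)/(z² + 4)


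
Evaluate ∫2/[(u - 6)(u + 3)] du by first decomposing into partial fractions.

Decompose: 2/[(u - 6)(u + 3)] = (2/9)/(u - 6) - (2/9)/(u + 3). Integrate each term: (2/9) ln|(u - 6)| - (2/9) ln|(u + 3)| + C


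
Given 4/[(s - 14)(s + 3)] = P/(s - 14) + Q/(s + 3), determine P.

Cover-up at s = 14: P = 4/(14 + 3) = 4/17


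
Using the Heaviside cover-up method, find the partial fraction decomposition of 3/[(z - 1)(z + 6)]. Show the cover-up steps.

Cover (z - 1): set z=1, get P = 3/(1 + 6) = 3/7. Cover (z + 6): set z=-6, get Q = 3/(-6 - 1) = -3/7.
Result: (3/7)/(z - 1) - (3/7)/(z + 6)


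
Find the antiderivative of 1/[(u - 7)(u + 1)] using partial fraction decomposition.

Decompose: 1/[(u - 7)(u + 1)] = (1/8)/(u - 7) - (1/8)/(u + 1). Integrate each term: (1/8) ln|(u - 7)| - (1/8) ln|(u + 1)| + C


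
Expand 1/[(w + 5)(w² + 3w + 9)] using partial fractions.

Cover-up at w = -5: A = 1/((-5)² + 3·(-5) + 9) = 1/19. Then B = -A = -1/19, C = -A·(3 - 5) = 2/19
Result: (1/19)/(w + 5) - ((1/19)w - 2/19)/(w² + 3w + 9)


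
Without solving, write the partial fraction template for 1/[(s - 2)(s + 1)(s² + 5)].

Two linear + quadratic: α/(s - 2) + β/(s + 1) + (γs + δ)/(s² + 5)


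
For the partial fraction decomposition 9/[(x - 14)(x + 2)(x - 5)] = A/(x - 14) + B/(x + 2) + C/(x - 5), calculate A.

Cover-up at x = 14: A = 9/[(14 + 2)(14 - 5)] = 9/[(16)(9)] = 9/144 = 1/16


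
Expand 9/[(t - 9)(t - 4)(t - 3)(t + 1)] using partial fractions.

Using Heaviside cover-up: (3/100)/(t - 9) - (9/25)/(t - 4) + (3/8)/(t - 3) - (9/200)/(t + 1)


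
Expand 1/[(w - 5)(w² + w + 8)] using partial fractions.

Cover-up at w = 5: A = 1/(5² + 1·5 + 8) = 1/38. Then B = -A = -1/38, C = -A·(1 + 5) = -3/19
Result: (1/38)/(w - 5) - ((1/38)w + 3/19)/(w² + w + 8)


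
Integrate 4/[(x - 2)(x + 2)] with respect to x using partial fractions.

Decompose: 4/[(x - 2)(x + 2)] = 1/(x - 2) - 1/(x + 2). Integrate each term: ln|(x - 2)| - ln|(x + 2)| + C


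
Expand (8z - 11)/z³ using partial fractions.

(8z - 11) = Pz² + Qz + R. At z = 0: R = 8·0 - 11 = -11. Coefficients: P = 0, Q = 8
Result: 8/z² - 11/z³


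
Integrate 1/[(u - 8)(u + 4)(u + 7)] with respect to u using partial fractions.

Cover-up: A = 1/180, B = -1/36, C = 1/45. Decomposition: (1/180)/(u - 8) - (1/36)/(u + 4) + (1/45)/(u + 7). Integrate each term: (1/180) ln|(u - 8)| - (1/36) ln|(u + 4)| + (1/45) ln|(u + 7)| + C


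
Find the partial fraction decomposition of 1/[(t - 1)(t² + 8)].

Cover-up at t = 1: α = 1/(1² + 8) = 1/9. Then β = -α = -1/9, γ = -α·(0 + 1) = -1/9
Result: (1/9)/(t - 1) - ((1/9)t + 1/9)/(t² + 8)


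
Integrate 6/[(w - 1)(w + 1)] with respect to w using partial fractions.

Decompose: 6/[(w - 1)(w + 1)] = 3/(w - 1) - 3/(w + 1). Integrate each term: 3 ln|(w - 1)| - 3 ln|(w + 1)| + C


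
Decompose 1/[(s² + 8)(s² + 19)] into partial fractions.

Coefficient matching gives P = R = 0, Q = 1/(19-8) = 1/11, S = -Q = -1/11
Result: (1/11)/(s² + 8) - (1/11)/(s² + 19)


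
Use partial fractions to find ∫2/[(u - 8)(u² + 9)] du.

Cover-up at u=8: A = 2/(8²+9) = 2/73. Coeff matching: B = -2/73, C = -16/73. Decomposition: (2/73)/(u - 8) - ((2/73)u + 16/73)/(u² + 9). Integrate: linear → ln, quadratic → (1/2)ln + arctan: (2/73) ln|(u - 8)| - (1/73) ln(u² + 9) - (16/219) arctan(u/3) + C


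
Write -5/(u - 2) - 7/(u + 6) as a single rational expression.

Common denominator (u - 2)(u + 6). Numerator: -5(u + 6) - 7(u - 2) = (-5u - 30) - (7u - 14) = -12u - 16
Result: (-12u - 16)/[(u - 2)(u + 6)]


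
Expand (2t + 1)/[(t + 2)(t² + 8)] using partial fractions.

At t=-2: α = (2·(-2) + 1)/((-2)² + 8) = -1/4. β = -α = 1/4, γ = 2 - (-2)·α = 3/2
Result: (-1/4)/(t + 2) + ((1/4)t + 3/2)/(t² + 8)


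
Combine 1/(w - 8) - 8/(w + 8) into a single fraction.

Common denominator (w - 8)(w + 8). Numerator: 1(w + 8) - 8(w - 8) = (w + 8) - (8w - 64) = -7w + 72
Result: (-7w + 72)/[(w - 8)(w + 8)]


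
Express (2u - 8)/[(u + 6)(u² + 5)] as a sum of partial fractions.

At u=-6: A = (2·(-6) - 8)/((-6)² + 5) = -20/41. B = -A = 20/41, C = 2 - (-6)·A = -38/41
Result: (-20/41)/(u + 6) + ((20/41)u - 38/41)/(u² + 5)


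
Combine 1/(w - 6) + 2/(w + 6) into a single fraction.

Common denominator (w - 6)(w + 6). Numerator: 1(w + 6) + 2(w - 6) = (w + 6) + (2w - 12) = 3w - 6
Result: (3w - 6)/[(w - 6)(w + 6)]


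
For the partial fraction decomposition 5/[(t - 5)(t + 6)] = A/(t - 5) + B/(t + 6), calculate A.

Cover-up at t = 5: A = 5/(5 + 6) = 5/11


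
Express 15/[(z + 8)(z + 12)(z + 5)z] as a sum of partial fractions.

Using Heaviside cover-up: (5/32)/(z + 8) - (5/112)/(z + 12) - (1/7)/(z + 5) + (1/32)/z


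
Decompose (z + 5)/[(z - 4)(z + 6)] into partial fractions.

At z=4: α = (1·4 + 5)/(4 + 6) = 9/10. At z=-6: β = (1·(-6) + 5)/(-6 - 4) = 1/10
Result: (9/10)/(z - 4) + (1/10)/(z + 6)


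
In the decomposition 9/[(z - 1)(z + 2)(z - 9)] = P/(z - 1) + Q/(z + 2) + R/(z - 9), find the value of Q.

Cover-up at z = -2: Q = 9/[(-2 - 1)(-2 - 9)] = 9/[(-3)(-11)] = 9/33 = 3/11


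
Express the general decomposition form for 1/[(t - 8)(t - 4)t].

Three distinct linear factors: α/(t - 8) + β/(t - 4) + γ/t


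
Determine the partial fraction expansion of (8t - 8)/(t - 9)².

(8t - 8) = α(t - 9) + β. At t = 9: β = 8·9 - 8 = 64. Coeff of t: α = 8
Result: 8/(t - 9) + 64/(t - 9)²


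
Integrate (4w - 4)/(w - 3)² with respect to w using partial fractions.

Decompose: α = 4, β = 4·3 - 4 = 8, so (4w - 4)/(w - 3)² = 4/(w - 3) + 8/(w - 3)². Integrate: ∫ α/(w - 3) dw = 4 ln|(w - 3)|; ∫ β/(w - 3)² dw = -8/(w - 3). Sum: 4 ln|(w - 3)| - 8/(w - 3) + C


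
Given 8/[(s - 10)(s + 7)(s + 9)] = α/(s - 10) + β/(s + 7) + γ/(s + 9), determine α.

Cover-up at s = 10: α = 8/[(10 + 7)(10 + 9)] = 8/[(17)(19)] = 8/323


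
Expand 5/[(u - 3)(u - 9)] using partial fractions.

5/(u - 3)(u - 9) = P/(u - 3) + Q/(u - 9). P = 5/(3 - 9) = -5/6, Q = 5/(9 - 3) = 5/6
Result: (-5/6)/(u - 3) + (5/6)/(u - 9)


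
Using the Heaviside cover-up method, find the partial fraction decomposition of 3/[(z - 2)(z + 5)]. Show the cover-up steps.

Cover (z - 2): set z=2, get P = 3/(2 + 5) = 3/7. Cover (z + 5): set z=-5, get Q = 3/(-5 - 2) = -3/7.
Result: (3/7)/(z - 2) - (3/7)/(z + 5)


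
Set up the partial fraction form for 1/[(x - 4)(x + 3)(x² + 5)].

Two linear + quadratic: A/(x - 4) + B/(x + 3) + (Cx + D)/(x² + 5)


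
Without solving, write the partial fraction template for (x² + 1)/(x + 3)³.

Repeated linear factor (power 3): A/(x + 3) + B/(x + 3)² + C/(x + 3)³


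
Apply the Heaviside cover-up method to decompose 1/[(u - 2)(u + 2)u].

Cover (u - 2), u=2: α = 1/[(2 + 2)(2 - 0)] = 1/8. Cover (u + 2), u=-2: β = 1/[(-2 - 2)(-2 - 0)] = 1/8. Cover u, u=0: γ = 1/[(0 - 2)(0 + 2)] = -1/4.
Result: (1/8)/(u - 2) + (1/8)/(u + 2) - (1/4)/u


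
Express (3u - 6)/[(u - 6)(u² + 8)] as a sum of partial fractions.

At u=6: α = (3·6 - 6)/(6² + 8) = 3/11. β = -α = -3/11, γ = 3 - 6·α = 15/11
Result: (3/11)/(u - 6) - ((3/11)u - 15/11)/(u² + 8)


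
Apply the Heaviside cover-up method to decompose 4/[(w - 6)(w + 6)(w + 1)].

Cover (w - 6), w=6: A = 4/[(6 + 6)(6 + 1)] = 1/21. Cover (w + 6), w=-6: B = 4/[(-6 - 6)(-6 + 1)] = 1/15. Cover (w + 1), w=-1: C = 4/[(-1 - 6)(-1 + 6)] = -4/35.
Result: (1/21)/(w - 6) + (1/15)/(w + 6) - (4/35)/(w + 1)


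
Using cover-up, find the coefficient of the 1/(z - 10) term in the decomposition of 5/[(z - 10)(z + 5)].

Cover (z - 10), set z=10: 5/((z + 5) at z=10) = 5/(15) = 1/3


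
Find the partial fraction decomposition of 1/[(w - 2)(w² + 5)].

Cover-up at w = 2: P = 1/(2² + 5) = 1/9. Then Q = -P = -1/9, R = -P·(0 + 2) = -2/9
Result: (1/9)/(w - 2) - ((1/9)w + 2/9)/(w² + 5)


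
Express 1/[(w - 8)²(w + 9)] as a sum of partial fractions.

Cover-up at w=-9: γ = 1/(-9 - 8)² = 1/289. Cover-up at w=8: β = 1/(8 + 9) = 1/17. Comparing w² coeff: α = -γ = -1/289
Result: (-1/289)/(w - 8) + (1/17)/(w - 8)² + (1/289)/(w + 9)


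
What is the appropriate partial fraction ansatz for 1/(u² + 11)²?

Repeated quadratic factor: (Pu + Q)/(u² + 11) + (Ru + S)/(u² + 11)²


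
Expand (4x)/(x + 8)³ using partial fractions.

(4x) = A(x + 8)² + B(x + 8) + C. At x = -8: C = 4·(-8) + 0 = -32. Coefficients: A = 0, B = 4
Result: 4/(x + 8)² - 32/(x + 8)³


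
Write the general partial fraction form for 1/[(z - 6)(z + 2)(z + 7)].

Three distinct linear factors: P/(z - 6) + Q/(z + 2) + R/(z + 7)


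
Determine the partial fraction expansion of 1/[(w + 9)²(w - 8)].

Cover-up at w=8: γ = 1/(8 + 9)² = 1/289. Cover-up at w=-9: β = 1/(-9 - 8) = -1/17. Comparing w² coeff: α = -γ = -1/289
Result: (-1/289)/(w + 9) - (1/17)/(w + 9)² + (1/289)/(w - 8)


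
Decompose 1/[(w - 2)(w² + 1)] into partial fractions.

Cover-up at w = 2: A = 1/(2² + 1) = 1/5. Then B = -A = -1/5, C = -A·(0 + 2) = -2/5
Result: (1/5)/(w - 2) - ((1/5)w + 2/5)/(w² + 1)


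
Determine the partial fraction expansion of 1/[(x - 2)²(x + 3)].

Cover-up at x=-3: C = 1/(-3 - 2)² = 1/25. Cover-up at x=2: B = 1/(2 + 3) = 1/5. Comparing x² coeff: A = -C = -1/25
Result: (-1/25)/(x - 2) + (1/5)/(x - 2)² + (1/25)/(x + 3)


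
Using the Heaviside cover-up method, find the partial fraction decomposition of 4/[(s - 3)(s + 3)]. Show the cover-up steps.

Cover (s - 3): set s=3, get α = 4/(3 + 3) = 2/3. Cover (s + 3): set s=-3, get β = 4/(-3 - 3) = -2/3.
Result: (2/3)/(s - 3) - (2/3)/(s + 3)


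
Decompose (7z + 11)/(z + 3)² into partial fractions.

(7z + 11) = P(z + 3) + Q. At z = -3: Q = 7·(-3) + 11 = -10. Coeff of z: P = 7
Result: 7/(z + 3) - 10/(z + 3)²


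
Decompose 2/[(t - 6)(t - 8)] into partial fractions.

2/(t - 6)(t - 8) = A/(t - 6) + B/(t - 8). A = 2/(6 - 8) = -1, B = 2/(8 - 6) = 1
Result: -1/(t - 6) + 1/(t - 8)


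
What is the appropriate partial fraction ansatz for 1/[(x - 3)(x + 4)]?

Distinct linear factors: α/(x - 3) + β/(x + 4)


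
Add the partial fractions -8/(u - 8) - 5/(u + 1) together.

Common denominator (u - 8)(u + 1). Numerator: -8(u + 1) - 5(u - 8) = (-8u - 8) - (5u - 40) = -13u + 32
Result: (-13u + 32)/[(u - 8)(u + 1)]


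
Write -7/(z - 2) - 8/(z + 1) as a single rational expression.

Common denominator (z - 2)(z + 1). Numerator: -7(z + 1) - 8(z - 2) = (-7z - 7) - (8z - 16) = -15z + 9
Result: (-15z + 9)/[(z - 2)(z + 1)]


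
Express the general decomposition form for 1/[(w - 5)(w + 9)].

Distinct linear factors: A/(w - 5) + B/(w + 9)


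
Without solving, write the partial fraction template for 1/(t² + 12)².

Repeated quadratic factor: (At + B)/(t² + 12) + (Ct + D)/(t² + 12)²


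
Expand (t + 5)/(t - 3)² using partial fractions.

(t + 5) = P(t - 3) + Q. At t = 3: Q = 1·3 + 5 = 8. Coeff of t: P = 1
Result: 1/(t - 3) + 8/(t - 3)²


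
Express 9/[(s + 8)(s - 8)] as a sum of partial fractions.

9/(s + 8)(s - 8) = A/(s + 8) + B/(s - 8). A = 9/(-8 - 8) = -9/16, B = 9/(8 + 8) = 9/16
Result: (-9/16)/(s + 8) + (9/16)/(s - 8)


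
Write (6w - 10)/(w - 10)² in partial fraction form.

(6w - 10) = α(w - 10) + β. At w = 10: β = 6·10 - 10 = 50. Coeff of w: α = 6
Result: 6/(w - 10) + 50/(w - 10)²


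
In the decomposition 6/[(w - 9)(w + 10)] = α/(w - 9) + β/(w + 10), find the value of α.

Cover-up at w = 9: α = 6/(9 + 10) = 6/19


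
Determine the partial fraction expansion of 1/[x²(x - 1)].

Cover-up at x=1: C = 1/(1 - 0)² = 1. Cover-up at x=0: B = 1/(0 - 1) = -1. Comparing x² coeff: A = -C = -1
Result: -1/x - 1/x² + 1/(x - 1)


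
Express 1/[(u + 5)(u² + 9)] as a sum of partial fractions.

Cover-up at u = -5: A = 1/((-5)² + 9) = 1/34. Then B = -A = -1/34, C = -A·(0 - 5) = 5/34
Result: (1/34)/(u + 5) - ((1/34)u - 5/34)/(u² + 9)


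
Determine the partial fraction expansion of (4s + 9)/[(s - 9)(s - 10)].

At s=9: α = (4·9 + 9)/(9 - 10) = -45. At s=10: β = (4·10 + 9)/(10 - 9) = 49
Result: -45/(s - 9) + 49/(s - 10)


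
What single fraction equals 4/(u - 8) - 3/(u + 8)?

Common denominator (u - 8)(u + 8). Numerator: 4(u + 8) - 3(u - 8) = (4u + 32) - (3u - 24) = u + 56
Result: (u + 56)/[(u - 8)(u + 8)]


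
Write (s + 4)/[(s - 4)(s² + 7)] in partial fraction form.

At s=4: P = (1·4 + 4)/(4² + 7) = 8/23. Q = -P = -8/23, R = 1 - 4·P = -9/23
Result: (8/23)/(s - 4) - ((8/23)s + 9/23)/(s² + 7)


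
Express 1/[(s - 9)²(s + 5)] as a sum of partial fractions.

Cover-up at s=-5: R = 1/(-5 - 9)² = 1/196. Cover-up at s=9: Q = 1/(9 + 5) = 1/14. Comparing s² coeff: P = -R = -1/196
Result: (-1/196)/(s - 9) + (1/14)/(s - 9)² + (1/196)/(s + 5)


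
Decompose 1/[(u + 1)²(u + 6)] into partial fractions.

Cover-up at u=-6: C = 1/(-6 + 1)² = 1/25. Cover-up at u=-1: B = 1/(-1 + 6) = 1/5. Comparing u² coeff: A = -C = -1/25
Result: (-1/25)/(u + 1) + (1/5)/(u + 1)² + (1/25)/(u + 6)


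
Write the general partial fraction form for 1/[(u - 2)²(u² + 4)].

Repeated linear + quadratic: α/(u - 2) + β/(u - 2)² + (γu + δ)/(u² + 4)


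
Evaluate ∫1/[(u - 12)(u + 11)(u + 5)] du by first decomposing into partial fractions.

Cover-up: α = 1/391, β = 1/138, γ = -1/102. Decomposition: (1/391)/(u - 12) + (1/138)/(u + 11) - (1/102)/(u + 5). Integrate each term: (1/391) ln|(u - 12)| + (1/138) ln|(u + 11)| - (1/102) ln|(u + 5)| + C


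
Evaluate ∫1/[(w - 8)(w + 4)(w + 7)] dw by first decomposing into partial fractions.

Cover-up: α = 1/180, β = -1/36, γ = 1/45. Decomposition: (1/180)/(w - 8) - (1/36)/(w + 4) + (1/45)/(w + 7). Integrate each term: (1/180) ln|(w - 8)| - (1/36) ln|(w + 4)| + (1/45) ln|(w + 7)| + C


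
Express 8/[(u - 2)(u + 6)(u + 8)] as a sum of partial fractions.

Using cover-up method: P = 1/10, Q = -1/2, R = 2/5
Result: (1/10)/(u - 2) - (1/2)/(u + 6) + (2/5)/(u + 8)


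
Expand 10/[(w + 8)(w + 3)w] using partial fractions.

Using cover-up method: α = 1/4, β = -2/3, γ = 5/12
Result: (1/4)/(w + 8) - (2/3)/(w + 3) + (5/12)/w


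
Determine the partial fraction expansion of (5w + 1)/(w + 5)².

(5w + 1) = P(w + 5) + Q. At w = -5: Q = 5·(-5) + 1 = -24. Coeff of w: P = 5
Result: 5/(w + 5) - 24/(w + 5)²


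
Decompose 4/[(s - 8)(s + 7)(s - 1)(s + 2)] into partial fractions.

Using Heaviside cover-up: (2/525)/(s - 8) - (1/150)/(s + 7) - (1/42)/(s - 1) + (2/75)/(s + 2)


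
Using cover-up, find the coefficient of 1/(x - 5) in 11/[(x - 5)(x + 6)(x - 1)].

Cover (x - 5), set x=5: 11/[(5 + 6)(5 - 1)] = 1/4


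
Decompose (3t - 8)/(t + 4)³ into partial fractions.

(3t - 8) = P(t + 4)² + Q(t + 4) + R. At t = -4: R = 3·(-4) - 8 = -20. Coefficients: P = 0, Q = 3
Result: 3/(t + 4)² - 20/(t + 4)³


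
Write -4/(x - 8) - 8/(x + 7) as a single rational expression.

Common denominator (x - 8)(x + 7). Numerator: -4(x + 7) - 8(x - 8) = (-4x - 28) - (8x - 64) = -12x + 36
Result: (-12x + 36)/[(x - 8)(x + 7)]


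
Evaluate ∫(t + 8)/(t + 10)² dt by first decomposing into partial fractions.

Decompose: P = 1, Q = 1·(-10) + 8 = -2, so (t + 8)/(t + 10)² = 1/(t + 10) - 2/(t + 10)². Integrate: ∫ P/(t + 10) dt = ln|(t + 10)|; ∫ Q/(t + 10)² dt = 2/(t + 10). Sum: ln|(t + 10)| + 2/(t + 10) + C


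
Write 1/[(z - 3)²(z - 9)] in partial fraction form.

Cover-up at z=9: C = 1/(9 - 3)² = 1/36. Cover-up at z=3: B = 1/(3 - 9) = -1/6. Comparing z² coeff: A = -C = -1/36
Result: (-1/36)/(z - 3) - (1/6)/(z - 3)² + (1/36)/(z - 9)


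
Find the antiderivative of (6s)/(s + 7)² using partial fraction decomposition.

Decompose: P = 6, Q = 6·(-7) + 0 = -42, so (6s)/(s + 7)² = 6/(s + 7) - 42/(s + 7)². Integrate: ∫ P/(s + 7) ds = 6 ln|(s + 7)|; ∫ Q/(s + 7)² ds = 42/(s + 7). Sum: 6 ln|(s + 7)| + 42/(s + 7) + C


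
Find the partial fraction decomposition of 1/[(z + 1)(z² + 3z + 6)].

Cover-up at z = -1: A = 1/((-1)² + 3·(-1) + 6) = 1/4. Then B = -A = -1/4, C = -A·(3 - 1) = -1/2
Result: (1/4)/(z + 1) - ((1/4)z + 1/2)/(z² + 3z + 6)


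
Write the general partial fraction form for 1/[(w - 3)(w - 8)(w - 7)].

Three distinct linear factors: P/(w - 3) + Q/(w - 8) + R/(w - 7)


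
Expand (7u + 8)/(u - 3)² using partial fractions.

(7u + 8) = P(u - 3) + Q. At u = 3: Q = 7·3 + 8 = 29. Coeff of u: P = 7
Result: 7/(u - 3) + 29/(u - 3)²


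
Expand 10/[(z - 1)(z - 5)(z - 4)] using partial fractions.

Using cover-up method: α = 5/6, β = 5/2, γ = -10/3
Result: (5/6)/(z - 1) + (5/2)/(z - 5) - (10/3)/(z - 4)


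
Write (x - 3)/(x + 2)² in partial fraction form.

(x - 3) = P(x + 2) + Q. At x = -2: Q = 1·(-2) - 3 = -5. Coeff of x: P = 1
Result: 1/(x + 2) - 5/(x + 2)²


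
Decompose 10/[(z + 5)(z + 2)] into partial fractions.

10/(z + 5)(z + 2) = α/(z + 5) + β/(z + 2). α = 10/(-5 + 2) = -10/3, β = 10/(-2 + 5) = 10/3
Result: (-10/3)/(z + 5) + (10/3)/(z + 2)


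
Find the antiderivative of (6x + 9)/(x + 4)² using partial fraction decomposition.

Decompose: α = 6, β = 6·(-4) + 9 = -15, so (6x + 9)/(x + 4)² = 6/(x + 4) - 15/(x + 4)². Integrate: ∫ α/(x + 4) dx = 6 ln|(x + 4)|; ∫ β/(x + 4)² dx = 15/(x + 4). Sum: 6 ln|(x + 4)| + 15/(x + 4) + C


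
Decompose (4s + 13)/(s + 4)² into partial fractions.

(4s + 13) = α(s + 4) + β. At s = -4: β = 4·(-4) + 13 = -3. Coeff of s: α = 4
Result: 4/(s + 4) - 3/(s + 4)²


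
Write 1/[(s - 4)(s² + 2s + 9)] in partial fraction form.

Cover-up at s = 4: P = 1/(4² + 2·4 + 9) = 1/33. Then Q = -P = -1/33, R = -P·(2 + 4) = -2/11
Result: (1/33)/(s - 4) - ((1/33)s + 2/11)/(s² + 2s + 9)


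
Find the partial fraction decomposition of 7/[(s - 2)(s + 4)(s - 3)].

Using cover-up method: α = -7/6, β = 1/6, γ = 1
Result: (-7/6)/(s - 2) + (1/6)/(s + 4) + 1/(s - 3)


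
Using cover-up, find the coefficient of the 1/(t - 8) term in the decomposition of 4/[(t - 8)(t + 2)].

Cover (t - 8), set t=8: 4/((t + 2) at t=8) = 4/(10) = 2/5


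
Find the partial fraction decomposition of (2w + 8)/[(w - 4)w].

At w=4: A = (2·4 + 8)/(4 - 0) = 4. At w=0: B = (2·0 + 8)/(0 - 4) = -2
Result: 4/(w - 4) - 2/w


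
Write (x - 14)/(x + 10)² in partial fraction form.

(x - 14) = P(x + 10) + Q. At x = -10: Q = 1·(-10) - 14 = -24. Coeff of x: P = 1
Result: 1/(x + 10) - 24/(x + 10)²


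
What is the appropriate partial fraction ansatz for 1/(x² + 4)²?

Repeated quadratic factor: (Px + Q)/(x² + 4) + (Rx + S)/(x² + 4)²


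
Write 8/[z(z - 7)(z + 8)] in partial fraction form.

Using cover-up method: P = -1/7, Q = 8/105, R = 1/15
Result: (-1/7)/z + (8/105)/(z - 7) + (1/15)/(z + 8)


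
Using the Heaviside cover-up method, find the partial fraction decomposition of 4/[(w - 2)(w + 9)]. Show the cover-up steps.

Cover (w - 2): set w=2, get P = 4/(2 + 9) = 4/11. Cover (w + 9): set w=-9, get Q = 4/(-9 - 2) = -4/11.
Result: (4/11)/(w - 2) - (4/11)/(w + 9)


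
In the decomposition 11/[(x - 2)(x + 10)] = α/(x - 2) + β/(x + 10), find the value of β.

Cover-up at x = -10: β = 11/(-10 - 2) = -11/12


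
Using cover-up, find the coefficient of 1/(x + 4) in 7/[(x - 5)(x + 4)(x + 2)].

Cover (x + 4), set x=-4: 7/[(-4 - 5)(-4 + 2)] = 7/18


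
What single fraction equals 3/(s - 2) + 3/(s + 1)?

Common denominator (s - 2)(s + 1). Numerator: 3(s + 1) + 3(s - 2) = (3s + 3) + (3s - 6) = 6s - 3
Result: (6s - 3)/[(s - 2)(s + 1)]


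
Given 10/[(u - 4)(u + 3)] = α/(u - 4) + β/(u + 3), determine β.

Cover-up at u = -3: β = 10/(-3 - 4) = -10/7


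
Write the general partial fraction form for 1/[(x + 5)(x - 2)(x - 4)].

Three distinct linear factors: α/(x + 5) + β/(x - 2) + γ/(x - 4)


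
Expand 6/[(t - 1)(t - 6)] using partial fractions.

6/(t - 1)(t - 6) = A/(t - 1) + B/(t - 6). A = 6/(1 - 6) = -6/5, B = 6/(6 - 1) = 6/5
Result: (-6/5)/(t - 1) + (6/5)/(t - 6)


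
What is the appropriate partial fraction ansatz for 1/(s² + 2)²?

Repeated quadratic factor: (As + B)/(s² + 2) + (Cs + D)/(s² + 2)²


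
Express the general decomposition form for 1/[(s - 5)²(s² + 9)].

Repeated linear + quadratic: α/(s - 5) + β/(s - 5)² + (γs + δ)/(s² + 9)


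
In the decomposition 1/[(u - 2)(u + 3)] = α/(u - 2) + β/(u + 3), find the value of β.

Cover-up at u = -3: β = 1/(-3 - 2) = -1/5


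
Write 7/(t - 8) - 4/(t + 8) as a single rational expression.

Common denominator (t - 8)(t + 8). Numerator: 7(t + 8) - 4(t - 8) = (7t + 56) - (4t - 32) = 3t + 88
Result: (3t + 88)/[(t - 8)(t + 8)]


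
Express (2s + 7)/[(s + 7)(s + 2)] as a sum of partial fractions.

At s=-7: P = (2·(-7) + 7)/(-7 + 2) = 7/5. At s=-2: Q = (2·(-2) + 7)/(-2 + 7) = 3/5
Result: (7/5)/(s + 7) + (3/5)/(s + 2)


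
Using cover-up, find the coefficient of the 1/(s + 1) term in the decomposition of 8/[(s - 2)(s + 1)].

Cover (s + 1), set s=-1: 8/((s - 2) at s=-1) = 8/(-3) = -8/3


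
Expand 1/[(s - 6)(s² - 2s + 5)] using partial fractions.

Cover-up at s = 6: A = 1/(6² - 2·6 + 5) = 1/29. Then B = -A = -1/29, C = -A·(-2 + 6) = -4/29
Result: (1/29)/(s - 6) - ((1/29)s + 4/29)/(s² - 2s + 5)


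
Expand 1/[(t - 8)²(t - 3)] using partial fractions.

Cover-up at t=3: γ = 1/(3 - 8)² = 1/25. Cover-up at t=8: β = 1/(8 - 3) = 1/5. Comparing t² coeff: α = -γ = -1/25
Result: (-1/25)/(t - 8) + (1/5)/(t - 8)² + (1/25)/(t - 3)


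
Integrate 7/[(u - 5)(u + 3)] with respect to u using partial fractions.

Decompose: 7/[(u - 5)(u + 3)] = (7/8)/(u - 5) - (7/8)/(u + 3). Integrate each term: (7/8) ln|(u - 5)| - (7/8) ln|(u + 3)| + C


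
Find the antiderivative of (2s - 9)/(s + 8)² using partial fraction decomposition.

Decompose: A = 2, B = 2·(-8) - 9 = -25, so (2s - 9)/(s + 8)² = 2/(s + 8) - 25/(s + 8)². Integrate: ∫ A/(s + 8) ds = 2 ln|(s + 8)|; ∫ B/(s + 8)² ds = 25/(s + 8). Sum: 2 ln|(s + 8)| + 25/(s + 8) + C


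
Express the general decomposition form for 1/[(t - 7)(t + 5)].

Distinct linear factors: α/(t - 7) + β/(t + 5)


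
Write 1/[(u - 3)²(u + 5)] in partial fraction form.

Cover-up at u=-5: R = 1/(-5 - 3)² = 1/64. Cover-up at u=3: Q = 1/(3 + 5) = 1/8. Comparing u² coeff: P = -R = -1/64
Result: (-1/64)/(u - 3) + (1/8)/(u - 3)² + (1/64)/(u + 5)


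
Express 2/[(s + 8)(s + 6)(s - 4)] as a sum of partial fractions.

Using cover-up method: P = 1/12, Q = -1/10, R = 1/60
Result: (1/12)/(s + 8) - (1/10)/(s + 6) + (1/60)/(s - 4)


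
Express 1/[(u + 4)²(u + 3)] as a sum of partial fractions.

Cover-up at u=-3: C = 1/(-3 + 4)² = 1. Cover-up at u=-4: B = 1/(-4 + 3) = -1. Comparing u² coeff: A = -C = -1
Result: -1/(u + 4) - 1/(u + 4)² + 1/(u + 3)


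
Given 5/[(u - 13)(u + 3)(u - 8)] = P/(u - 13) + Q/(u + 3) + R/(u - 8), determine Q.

Cover-up at u = -3: Q = 5/[(-3 - 13)(-3 - 8)] = 5/[(-16)(-11)] = 5/176
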